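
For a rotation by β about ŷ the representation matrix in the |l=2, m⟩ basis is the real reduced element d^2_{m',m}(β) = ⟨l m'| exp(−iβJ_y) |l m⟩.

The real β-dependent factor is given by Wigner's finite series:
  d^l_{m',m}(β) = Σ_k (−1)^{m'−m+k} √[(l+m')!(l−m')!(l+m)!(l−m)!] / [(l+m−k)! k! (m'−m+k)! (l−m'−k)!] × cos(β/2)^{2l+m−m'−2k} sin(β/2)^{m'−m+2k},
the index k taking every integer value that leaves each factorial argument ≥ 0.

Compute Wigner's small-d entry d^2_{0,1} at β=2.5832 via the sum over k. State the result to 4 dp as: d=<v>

d=-0.5503

d^2_{0,1}(β=2.5832) via Wigner's sum:
With c≡cos(β/2)=0.275583 and s≡sin(β/2)=0.961277, N=[2·2·6·1]^{1/2}=4.898979
The bounds max(0,m−m')=1 and min(l+m,l−m')=2 give 2 terms
  k=1: (−1)^0·4.8990/(2)·0.2756^3·0.9613^1 = +0.049281
  k=2: (−1)^1·4.8990/(2)·0.2756^1·0.9613^3 = -0.599618
d^2_{0,1}(2.5832) = +0.049281 -0.599618 = -0.550336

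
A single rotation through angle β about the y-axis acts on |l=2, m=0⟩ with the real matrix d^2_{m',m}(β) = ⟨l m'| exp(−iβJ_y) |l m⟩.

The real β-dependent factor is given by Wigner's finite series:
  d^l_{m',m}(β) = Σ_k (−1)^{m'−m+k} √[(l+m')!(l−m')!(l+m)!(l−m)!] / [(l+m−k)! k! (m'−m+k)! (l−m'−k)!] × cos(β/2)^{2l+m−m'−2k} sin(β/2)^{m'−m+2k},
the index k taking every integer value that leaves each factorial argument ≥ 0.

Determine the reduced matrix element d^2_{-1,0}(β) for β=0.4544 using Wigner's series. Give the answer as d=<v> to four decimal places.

d=0.4830

d^2_{-1,0}(β=0.4544) via Wigner's sum:
Half-angle: c=0.974301, s=0.225250. N=√(1·6·2·2)=4.898979
k: max(0,(0)−(-1))=1 … min(2+(0),2−(-1))=2
  k=1: (−1)^0·4.8990/(2)·0.9743^3·0.2253^1 = +0.510294
  k=2: (−1)^1·4.8990/(2)·0.9743^1·0.2253^3 = -0.027275
d^2_{-1,0}(0.4544) = +0.510294 -0.027275 = +0.483019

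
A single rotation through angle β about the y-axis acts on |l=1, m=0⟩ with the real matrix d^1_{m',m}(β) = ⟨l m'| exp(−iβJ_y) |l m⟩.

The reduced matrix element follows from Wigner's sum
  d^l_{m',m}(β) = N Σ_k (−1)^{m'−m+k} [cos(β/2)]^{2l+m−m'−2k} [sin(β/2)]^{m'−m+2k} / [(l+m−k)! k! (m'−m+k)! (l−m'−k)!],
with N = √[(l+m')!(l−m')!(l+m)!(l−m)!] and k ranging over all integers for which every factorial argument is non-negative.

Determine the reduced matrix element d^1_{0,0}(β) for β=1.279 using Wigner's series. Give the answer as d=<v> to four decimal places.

d^1_{0,0}(β=1.279) via Wigner's sum:
With c≡cos(β/2)=0.802394 and s≡sin(β/2)=0.596794, N=[1·1·1·1]^{1/2}=1.000000
Admissible k: 0..1 (factorial args all ≥0)
  k=0: (−1)^0·1.0000/(1)·0.8024^2·0.5968^0 = +0.643837
  k=1: (−1)^1·1.0000/(1)·0.8024^0·0.5968^2 = -0.356163
d^1_{0,0}(1.279) = +0.643837 -0.356163 = +0.287673

d=0.2877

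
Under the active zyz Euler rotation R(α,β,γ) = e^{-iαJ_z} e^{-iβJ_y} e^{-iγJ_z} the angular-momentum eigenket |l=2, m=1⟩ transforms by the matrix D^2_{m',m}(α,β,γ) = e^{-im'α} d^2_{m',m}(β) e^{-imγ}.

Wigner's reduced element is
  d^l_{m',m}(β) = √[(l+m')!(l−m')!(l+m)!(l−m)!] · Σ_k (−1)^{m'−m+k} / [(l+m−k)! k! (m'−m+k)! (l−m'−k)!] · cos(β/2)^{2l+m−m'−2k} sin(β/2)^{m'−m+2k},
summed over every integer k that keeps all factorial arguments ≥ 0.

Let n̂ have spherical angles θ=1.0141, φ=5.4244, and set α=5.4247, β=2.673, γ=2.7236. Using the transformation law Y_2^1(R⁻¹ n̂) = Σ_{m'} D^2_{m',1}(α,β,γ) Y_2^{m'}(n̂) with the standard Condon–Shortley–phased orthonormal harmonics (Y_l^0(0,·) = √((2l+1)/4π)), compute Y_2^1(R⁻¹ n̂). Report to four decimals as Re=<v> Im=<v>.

Re=0.0619 Im=0.0275

Need the full column D^2_{m',1} for m'=−2..2 at α=5.4247, β=2.673, γ=2.7236.
cos(β/2)=0.232159, sin(β/2)=0.972678
d^2_{-2,1}: single k=3 term ⇒ +0.427289;  D = -0.114720+0.411601i
d^2_{-1,1}: k∈[2..3] ⇒ +0.152978 -0.895110 = -0.742132;  D = +0.671289-0.316434i
d^2_{0,1}: k∈[1..2] ⇒ +0.029813 -0.523320 = -0.493508;  D = +0.451020+0.200328i
d^2_{1,1}: k∈[0..1] ⇒ +0.002905 -0.152978 = -0.150073;  D = +0.043534+0.143620i
d^2_{2,1}: single k=0 term ⇒ -0.024342;  D = -0.013016+0.020570i
Y_2^{m'}(θ=1.0141,φ=5.4244) and Σ D·Y over m':
  (-0.1147+0.4116i)·(-0.0407+0.2754i)  (+0.6713-0.3164i)·(+0.2264+0.2624i)  (+0.4510+0.2003i)·(-0.0512+0.0000i)  (+0.0435+0.1436i)·(-0.2264+0.2624i)  (-0.0130+0.0206i)·(-0.0407-0.2754i)
Y_2^1(R⁻¹ n̂) = +0.061876+0.027502i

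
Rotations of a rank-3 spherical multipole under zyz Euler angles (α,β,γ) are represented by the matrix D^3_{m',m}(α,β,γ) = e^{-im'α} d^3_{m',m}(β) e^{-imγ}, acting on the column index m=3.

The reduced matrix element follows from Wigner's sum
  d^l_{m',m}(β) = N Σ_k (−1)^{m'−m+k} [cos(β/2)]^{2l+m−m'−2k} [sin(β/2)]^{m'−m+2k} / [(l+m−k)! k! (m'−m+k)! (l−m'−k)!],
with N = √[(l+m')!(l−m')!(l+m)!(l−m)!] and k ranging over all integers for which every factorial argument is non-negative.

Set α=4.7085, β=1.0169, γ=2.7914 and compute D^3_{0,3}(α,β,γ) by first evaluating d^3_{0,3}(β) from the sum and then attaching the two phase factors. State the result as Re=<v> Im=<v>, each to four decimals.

Re=-0.1709 Im=-0.2984

First d^3_{0,3}(β=1.0169), then the phase factors e^{-i(0)α} and e^{-i(3)γ}:
With c≡cos(β/2)=0.873500 and s≡sin(β/2)=0.486824, N=[6·6·720·1]^{1/2}=160.996894
k: max(0,(3)−(0))=3 … min(3+(3),3−(0))=3
  k=3: (−1)^0·160.9969/(36)·0.8735^3·0.4868^3 = +0.343890
d^3_{0,3}(1.0169) = +0.343890
Phases: e^{-i·(0)·4.7085}=+1.000000+0.000000i, e^{-i·(3)·2.7914}=-0.497070-0.867711i ⇒ D=-0.170937-0.298397i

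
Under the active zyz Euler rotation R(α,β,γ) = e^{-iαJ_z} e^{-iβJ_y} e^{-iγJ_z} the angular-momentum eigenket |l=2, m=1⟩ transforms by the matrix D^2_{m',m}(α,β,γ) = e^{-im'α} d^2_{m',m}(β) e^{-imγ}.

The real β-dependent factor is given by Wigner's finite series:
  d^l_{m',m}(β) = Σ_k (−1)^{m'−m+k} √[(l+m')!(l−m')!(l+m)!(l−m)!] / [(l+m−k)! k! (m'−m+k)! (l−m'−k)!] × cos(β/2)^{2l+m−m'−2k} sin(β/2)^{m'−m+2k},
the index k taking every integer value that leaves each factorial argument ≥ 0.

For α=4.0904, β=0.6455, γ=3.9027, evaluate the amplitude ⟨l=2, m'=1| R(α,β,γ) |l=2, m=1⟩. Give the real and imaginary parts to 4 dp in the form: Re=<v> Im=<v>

Re=-0.0745 Im=-0.5323

Split into d^2_{1,1}(β=0.6455) × two z-phases.
Half-angle: c=0.948367, s=0.317176. N=√(6·1·6·1)=6.000000
The bounds max(0,m−m')=0 and min(l+m,l−m')=1 give 2 terms
  k=0: (−1)^0·6.0000/(6)·0.9484^4·0.3172^0 = +0.808920
  k=1: (−1)^1·6.0000/(2)·0.9484^2·0.3172^2 = -0.271440
d^2_{1,1}(0.6455) = +0.808920 -0.271440 = +0.537479
Attach z-rotation phases: D = e^{-i(1)(4.0904)}·(+0.537479)·e^{-i(1)(3.9027)} = -0.074532-0.532287i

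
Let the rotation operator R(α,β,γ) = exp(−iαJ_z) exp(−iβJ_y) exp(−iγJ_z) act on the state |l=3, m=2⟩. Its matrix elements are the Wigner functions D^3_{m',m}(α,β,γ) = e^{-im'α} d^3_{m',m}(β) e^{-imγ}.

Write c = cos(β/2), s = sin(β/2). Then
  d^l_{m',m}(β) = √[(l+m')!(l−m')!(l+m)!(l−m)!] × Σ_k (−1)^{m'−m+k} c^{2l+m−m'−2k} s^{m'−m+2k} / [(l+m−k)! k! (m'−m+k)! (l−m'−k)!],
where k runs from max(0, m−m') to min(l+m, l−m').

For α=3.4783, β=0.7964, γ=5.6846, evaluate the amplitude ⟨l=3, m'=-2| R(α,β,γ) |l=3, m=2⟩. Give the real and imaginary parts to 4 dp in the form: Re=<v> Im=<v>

Re=-0.0274 Im=0.0885

D^3_{-2,2}(3.4783,0.7964,5.6846) = e^{-i·-2·3.4783}·d^3_{-2,2}(0.7964)·e^{-i·2·5.6846}. Compute d first:
With c≡cos(β/2)=0.921760 and s≡sin(β/2)=0.387760, N=[1·120·120·1]^{1/2}=120.000000
The bounds max(0,m−m')=4 and min(l+m,l−m')=5 give 2 terms
  k=4: (−1)^0·120.0000/(24)·0.9218^2·0.3878^4 = +0.096041
  k=5: (−1)^1·120.0000/(120)·0.9218^0·0.3878^6 = -0.003399
d^3_{-2,2}(0.7964) = +0.096041 -0.003399 = +0.092642
Phases: e^{-i·(-2)·3.4783}=+0.781697+0.623659i, e^{-i·(2)·5.6846}=+0.364993+0.931010i ⇒ D=-0.027359+0.088510i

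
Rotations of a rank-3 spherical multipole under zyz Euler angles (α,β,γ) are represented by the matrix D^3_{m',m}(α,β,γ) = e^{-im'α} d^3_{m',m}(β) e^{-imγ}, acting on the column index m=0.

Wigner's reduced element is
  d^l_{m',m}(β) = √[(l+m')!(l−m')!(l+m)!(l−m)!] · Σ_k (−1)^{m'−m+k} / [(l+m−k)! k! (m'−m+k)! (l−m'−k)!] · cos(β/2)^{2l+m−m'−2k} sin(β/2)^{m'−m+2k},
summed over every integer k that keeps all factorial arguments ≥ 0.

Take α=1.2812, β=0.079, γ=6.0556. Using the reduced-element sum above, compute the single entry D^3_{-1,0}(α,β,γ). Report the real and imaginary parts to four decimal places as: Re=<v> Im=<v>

Re=0.0387 Im=0.1300

Split into d^3_{-1,0}(β=0.079) × two z-phases.
With c≡cos(β/2)=0.999220 and s≡sin(β/2)=0.039490, N=[2·24·6·6]^{1/2}=41.569219
k: max(0,(0)−(-1))=1 … min(3+(0),3−(-1))=3
  k=1: (−1)^0·41.5692/(12)·0.9992^5·0.0395^1 = +0.136264
  k=2: (−1)^1·41.5692/(4)·0.9992^3·0.0395^3 = -0.000638
  k=3: (−1)^2·41.5692/(12)·0.9992^1·0.0395^5 = +0.000000
d^3_{-1,0}(0.079) = +0.136264 -0.000638 +0.000000 = +0.135626
Phases: e^{-i·(-1)·1.2812}=+0.285565+0.958359i, e^{-i·(0)·6.0556}=+1.000000+0.000000i ⇒ D=+0.038730+0.129978i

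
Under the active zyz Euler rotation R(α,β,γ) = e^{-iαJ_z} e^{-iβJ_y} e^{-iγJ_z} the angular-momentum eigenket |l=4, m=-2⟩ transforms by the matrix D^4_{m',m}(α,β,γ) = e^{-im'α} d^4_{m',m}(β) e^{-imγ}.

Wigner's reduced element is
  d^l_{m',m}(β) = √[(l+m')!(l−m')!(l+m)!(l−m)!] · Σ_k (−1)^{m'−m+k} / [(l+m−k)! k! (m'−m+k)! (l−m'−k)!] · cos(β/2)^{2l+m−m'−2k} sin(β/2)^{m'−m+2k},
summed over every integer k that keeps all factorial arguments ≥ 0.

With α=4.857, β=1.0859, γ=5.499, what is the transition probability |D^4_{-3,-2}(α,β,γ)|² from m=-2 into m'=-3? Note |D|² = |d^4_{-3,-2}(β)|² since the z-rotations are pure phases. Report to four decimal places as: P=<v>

Split into d^4_{-3,-2}(β=1.0859) × two z-phases.
With c≡cos(β/2)=0.856188 and s≡sin(β/2)=0.516664, N=[1·5040·2·720]^{1/2}=2693.993318
Admissible k: 1..2 (factorial args all ≥0)
  k=1: (−1)^0·2693.9933/(720)·0.8562^7·0.5167^1 = +0.652014
  k=2: (−1)^1·2693.9933/(240)·0.8562^5·0.5167^3 = -0.712289
d^4_{-3,-2}(1.0859) = +0.652014 -0.712289 = -0.060275
|D^4_{-3,-2}|² = |d^4_{-3,-2}(β)|² = (-0.060275)² = 0.003633 (the z-rotation phases have unit modulus)

P=0.0036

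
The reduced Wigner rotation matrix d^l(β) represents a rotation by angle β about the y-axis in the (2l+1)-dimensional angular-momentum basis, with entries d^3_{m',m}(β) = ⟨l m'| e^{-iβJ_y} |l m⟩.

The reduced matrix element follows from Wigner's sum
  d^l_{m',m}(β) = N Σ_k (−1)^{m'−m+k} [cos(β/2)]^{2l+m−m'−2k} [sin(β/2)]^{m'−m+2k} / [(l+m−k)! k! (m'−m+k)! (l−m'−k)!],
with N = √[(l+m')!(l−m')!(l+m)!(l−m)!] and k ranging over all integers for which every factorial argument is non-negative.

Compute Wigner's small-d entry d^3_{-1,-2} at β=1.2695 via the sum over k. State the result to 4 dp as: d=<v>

d^3_{-1,-2}(β=1.2695) via Wigner's sum:
Half-angle: c=0.805220, s=0.592976. N=√(2·24·1·120)=75.894664
k: max(0,(-2)−(-1))=0 … min(3+(-2),3−(-1))=1
  k=0: (−1)^1·75.8947/(24)·0.8052^5·0.5930^1 = -0.634761
  k=1: (−1)^2·75.8947/(12)·0.8052^3·0.5930^3 = +0.688471
d^3_{-1,-2}(1.2695) = -0.634761 +0.688471 = +0.053710

d=0.0537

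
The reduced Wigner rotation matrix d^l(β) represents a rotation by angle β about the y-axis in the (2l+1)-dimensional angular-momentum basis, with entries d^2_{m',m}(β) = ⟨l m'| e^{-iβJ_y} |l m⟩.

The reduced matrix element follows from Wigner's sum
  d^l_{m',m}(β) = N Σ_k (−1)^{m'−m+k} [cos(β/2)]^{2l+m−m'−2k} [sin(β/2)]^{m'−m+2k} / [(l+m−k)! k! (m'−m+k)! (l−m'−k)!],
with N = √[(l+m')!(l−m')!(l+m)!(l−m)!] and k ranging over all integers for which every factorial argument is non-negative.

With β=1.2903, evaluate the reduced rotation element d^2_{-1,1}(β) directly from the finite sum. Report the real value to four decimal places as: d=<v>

d^2_{-1,1}(β=1.2903) via Wigner's sum:
Half-angle: c=0.799010, s=0.601318. N=√(1·6·6·1)=6.000000
The bounds max(0,m−m')=2 and min(l+m,l−m')=3 give 2 terms
  k=2: (−1)^0·6.0000/(2)·0.7990^2·0.6013^2 = +0.692523
  k=3: (−1)^1·6.0000/(6)·0.7990^0·0.6013^4 = -0.130743
d^2_{-1,1}(1.2903) = +0.692523 -0.130743 = +0.561780

d=0.5618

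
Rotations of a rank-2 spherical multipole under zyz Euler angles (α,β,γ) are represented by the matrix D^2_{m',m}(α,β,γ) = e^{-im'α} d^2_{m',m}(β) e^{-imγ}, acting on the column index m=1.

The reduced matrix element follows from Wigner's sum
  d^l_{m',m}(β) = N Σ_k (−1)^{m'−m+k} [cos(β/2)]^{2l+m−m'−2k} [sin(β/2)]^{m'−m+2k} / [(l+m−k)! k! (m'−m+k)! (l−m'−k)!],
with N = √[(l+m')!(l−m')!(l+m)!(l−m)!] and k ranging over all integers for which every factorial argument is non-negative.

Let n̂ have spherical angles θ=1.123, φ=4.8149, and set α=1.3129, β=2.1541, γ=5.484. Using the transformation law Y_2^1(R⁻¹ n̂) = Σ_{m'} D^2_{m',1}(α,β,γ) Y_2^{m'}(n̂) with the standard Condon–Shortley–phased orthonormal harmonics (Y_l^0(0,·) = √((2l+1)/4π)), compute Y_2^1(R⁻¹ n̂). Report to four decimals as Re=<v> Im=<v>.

Re=0.2183 Im=-0.1075

Need the full column D^2_{m',1} for m'=−2..2 at α=1.3129, β=2.1541, γ=5.484.
cos(β/2)=0.473928, sin(β/2)=0.880564
d^2_{-2,1}: single k=3 term ⇒ +0.647179;  D = -0.621365-0.180961i
d^2_{-1,1}: k∈[2..3] ⇒ +0.522477 -0.601233 = -0.078756;  D = +0.040578-0.067497i
d^2_{0,1}: k∈[1..2] ⇒ +0.229601 -0.792629 = -0.563028;  D = -0.392595-0.403572i
d^2_{1,1}: k∈[0..1] ⇒ +0.050449 -0.522477 = -0.472029;  D = -0.411102+0.231962i
d^2_{2,1}: single k=0 term ⇒ -0.187468;  D = +0.047436+0.181368i
Y_2^{m'}(θ=1.123,φ=4.8149) and Σ D·Y over m':
  (-0.6214-0.1810i)·(-0.3073+0.0639i)  (+0.0406-0.0675i)·(+0.0309+0.2999i)  (-0.3926-0.4036i)·(-0.1380+0.0000i)  (-0.4111+0.2320i)·(-0.0309+0.2999i)  (+0.0474+0.1814i)·(-0.3073-0.0639i)
Y_2^1(R⁻¹ n̂) = +0.218302-0.107536i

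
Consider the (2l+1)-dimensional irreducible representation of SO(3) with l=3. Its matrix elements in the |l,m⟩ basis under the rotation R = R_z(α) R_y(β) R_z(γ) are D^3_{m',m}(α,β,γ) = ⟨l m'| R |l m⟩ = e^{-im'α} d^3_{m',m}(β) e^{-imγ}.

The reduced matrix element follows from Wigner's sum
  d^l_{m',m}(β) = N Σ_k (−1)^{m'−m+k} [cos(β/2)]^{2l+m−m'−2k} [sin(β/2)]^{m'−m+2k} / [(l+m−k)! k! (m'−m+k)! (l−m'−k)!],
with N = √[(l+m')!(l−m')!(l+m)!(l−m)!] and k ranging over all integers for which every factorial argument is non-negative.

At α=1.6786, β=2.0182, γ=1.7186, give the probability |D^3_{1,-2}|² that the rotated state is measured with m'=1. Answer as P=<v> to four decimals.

P=0.0231

First d^3_{1,-2}(β=2.0182), then the phase factors e^{-i(1)α} and e^{-i(-2)γ}:
Half-angle: c=0.532623, s=0.846353. N=√(24·2·1·120)=75.894664
k: max(0,(-2)−(1))=0 … min(3+(-2),3−(1))=1
  k=0: (−1)^3·75.8947/(12)·0.5326^3·0.8464^3 = -0.579353
  k=1: (−1)^4·75.8947/(24)·0.5326^1·0.8464^5 = +0.731437
d^3_{1,-2}(2.0182) = -0.579353 +0.731437 = +0.152084
|D^3_{1,-2}|² = |d^3_{1,-2}(β)|² = (+0.152084)² = 0.023130 (the z-rotation phases have unit modulus)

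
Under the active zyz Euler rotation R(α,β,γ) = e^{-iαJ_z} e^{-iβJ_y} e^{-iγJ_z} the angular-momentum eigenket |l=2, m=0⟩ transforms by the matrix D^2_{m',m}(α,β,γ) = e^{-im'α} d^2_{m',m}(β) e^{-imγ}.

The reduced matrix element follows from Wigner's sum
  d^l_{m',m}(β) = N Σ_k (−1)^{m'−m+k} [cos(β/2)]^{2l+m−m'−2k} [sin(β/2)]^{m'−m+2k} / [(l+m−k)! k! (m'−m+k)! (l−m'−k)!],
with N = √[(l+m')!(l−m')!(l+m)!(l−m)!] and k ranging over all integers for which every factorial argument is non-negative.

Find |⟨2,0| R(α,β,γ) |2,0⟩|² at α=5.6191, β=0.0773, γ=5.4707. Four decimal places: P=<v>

D^2_{0,0}(5.6191,0.0773,5.4707) = e^{-i·0·5.6191}·d^2_{0,0}(0.0773)·e^{-i·0·5.4707}. Compute d first:
With c≡cos(β/2)=0.999253 and s≡sin(β/2)=0.038640, N=[2·2·2·2]^{1/2}=4.000000
The bounds max(0,m−m')=0 and min(l+m,l−m')=2 give 3 terms
  k=0: (−1)^0·4.0000/(4)·0.9993^4·0.0386^0 = +0.997016
  k=1: (−1)^1·4.0000/(1)·0.9993^2·0.0386^2 = -0.005963
  k=2: (−1)^2·4.0000/(4)·0.9993^0·0.0386^4 = +0.000002
d^2_{0,0}(0.0773) = +0.997016 -0.005963 +0.000002 = +0.991055
|D^2_{0,0}|² = |d^2_{0,0}(β)|² = (+0.991055)² = 0.982190 (the z-rotation phases have unit modulus)

P=0.9822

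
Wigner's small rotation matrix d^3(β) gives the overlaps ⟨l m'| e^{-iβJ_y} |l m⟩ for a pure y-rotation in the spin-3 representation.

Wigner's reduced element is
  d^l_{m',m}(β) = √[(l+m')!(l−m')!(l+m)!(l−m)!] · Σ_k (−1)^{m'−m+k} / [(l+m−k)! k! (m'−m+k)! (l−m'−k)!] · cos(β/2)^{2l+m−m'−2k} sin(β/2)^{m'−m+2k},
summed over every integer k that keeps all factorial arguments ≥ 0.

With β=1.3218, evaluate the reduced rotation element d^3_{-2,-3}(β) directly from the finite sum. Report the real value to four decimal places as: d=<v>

d=-0.4610

d^3_{-2,-3}(β=1.3218) via Wigner's sum:
With c≡cos(β/2)=0.789440 and s≡sin(β/2)=0.613828, N=[1·120·1·720]^{1/2}=293.938769
The bounds max(0,m−m')=0 and min(l+m,l−m')=0 give 1 term
  k=0: (−1)^1·293.9388/(120)·0.7894^5·0.6138^1 = -0.461018
d^3_{-2,-3}(1.3218) = -0.461018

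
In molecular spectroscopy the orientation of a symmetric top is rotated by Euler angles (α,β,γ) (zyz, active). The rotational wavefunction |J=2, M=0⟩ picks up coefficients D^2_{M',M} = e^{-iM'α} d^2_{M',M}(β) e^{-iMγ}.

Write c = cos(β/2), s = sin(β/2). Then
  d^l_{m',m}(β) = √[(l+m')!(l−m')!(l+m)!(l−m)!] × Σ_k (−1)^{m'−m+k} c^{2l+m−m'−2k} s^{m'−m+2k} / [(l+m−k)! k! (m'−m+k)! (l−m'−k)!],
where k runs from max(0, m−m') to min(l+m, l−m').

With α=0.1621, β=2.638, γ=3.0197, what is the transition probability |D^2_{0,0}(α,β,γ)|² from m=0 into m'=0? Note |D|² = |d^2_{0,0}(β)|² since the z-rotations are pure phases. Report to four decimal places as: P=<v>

Split into d^2_{0,0}(β=2.638) × two z-phases.
c=cos(2.638/2)=0.249144, s=sin(2.638/2)=0.968466; N=√[2·2·2·2]=4.000000
Admissible k: 0..2 (factorial args all ≥0)
  k=0: (−1)^0·4.0000/(4)·0.2491^4·0.9685^0 = +0.003853
  k=1: (−1)^1·4.0000/(1)·0.2491^2·0.9685^2 = -0.232879
  k=2: (−1)^2·4.0000/(4)·0.2491^0·0.9685^4 = +0.879708
d^2_{0,0}(2.638) = +0.003853 -0.232879 +0.879708 = +0.650682
|D^2_{0,0}|² = |d^2_{0,0}(β)|² = (+0.650682)² = 0.423387 (the z-rotation phases have unit modulus)

P=0.4234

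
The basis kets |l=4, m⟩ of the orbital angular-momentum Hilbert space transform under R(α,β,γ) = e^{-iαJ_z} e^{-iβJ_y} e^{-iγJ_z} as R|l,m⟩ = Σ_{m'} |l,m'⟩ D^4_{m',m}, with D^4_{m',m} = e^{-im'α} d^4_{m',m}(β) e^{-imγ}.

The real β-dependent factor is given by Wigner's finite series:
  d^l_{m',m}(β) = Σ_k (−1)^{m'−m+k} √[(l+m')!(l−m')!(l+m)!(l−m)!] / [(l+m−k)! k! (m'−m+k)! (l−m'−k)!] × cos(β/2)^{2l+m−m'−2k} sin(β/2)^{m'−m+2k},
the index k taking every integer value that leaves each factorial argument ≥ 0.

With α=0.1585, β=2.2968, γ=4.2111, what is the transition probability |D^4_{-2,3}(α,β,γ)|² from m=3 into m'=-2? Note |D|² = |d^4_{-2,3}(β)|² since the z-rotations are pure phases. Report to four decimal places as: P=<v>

Split into d^4_{-2,3}(β=2.2968) × two z-phases.
c=cos(2.2968/2)=0.409947, s=sin(2.2968/2)=0.912109; N=√[2·720·5040·1]=2693.993318
k∈{5,6} keeps every argument non-negative
  k=5: (−1)^0·2693.9933/(240)·0.4099^3·0.9121^5 = +0.488207
  k=6: (−1)^1·2693.9933/(720)·0.4099^1·0.9121^7 = -0.805601
d^4_{-2,3}(2.2968) = +0.488207 -0.805601 = -0.317394
|D^4_{-2,3}|² = |d^4_{-2,3}(β)|² = (-0.317394)² = 0.100739 (the z-rotation phases have unit modulus)

P=0.1007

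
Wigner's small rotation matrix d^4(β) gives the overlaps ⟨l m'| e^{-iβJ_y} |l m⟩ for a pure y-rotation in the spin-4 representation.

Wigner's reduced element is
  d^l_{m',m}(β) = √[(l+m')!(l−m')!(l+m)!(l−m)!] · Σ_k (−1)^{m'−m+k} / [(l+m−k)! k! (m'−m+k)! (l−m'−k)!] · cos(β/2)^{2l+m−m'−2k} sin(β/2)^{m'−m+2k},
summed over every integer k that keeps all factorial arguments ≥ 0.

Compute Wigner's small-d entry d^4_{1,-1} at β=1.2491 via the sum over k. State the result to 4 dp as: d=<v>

d=-0.1635

d^4_{1,-1}(β=1.2491) via Wigner's sum:
With c≡cos(β/2)=0.811226 and s≡sin(β/2)=0.584732, N=[120·6·6·120]^{1/2}=720.000000
k: max(0,(-1)−(1))=0 … min(4+(-1),4−(1))=3
  k=0: (−1)^2·720.0000/(72)·0.8112^6·0.5847^2 = +0.974465
  k=1: (−1)^3·720.0000/(24)·0.8112^4·0.5847^4 = -1.518860
  k=2: (−1)^4·720.0000/(48)·0.8112^2·0.5847^6 = +0.394564
  k=3: (−1)^5·720.0000/(720)·0.8112^0·0.5847^8 = -0.013666
d^4_{1,-1}(1.2491) = +0.974465 -1.518860 +0.394564 -0.013666 = -0.163497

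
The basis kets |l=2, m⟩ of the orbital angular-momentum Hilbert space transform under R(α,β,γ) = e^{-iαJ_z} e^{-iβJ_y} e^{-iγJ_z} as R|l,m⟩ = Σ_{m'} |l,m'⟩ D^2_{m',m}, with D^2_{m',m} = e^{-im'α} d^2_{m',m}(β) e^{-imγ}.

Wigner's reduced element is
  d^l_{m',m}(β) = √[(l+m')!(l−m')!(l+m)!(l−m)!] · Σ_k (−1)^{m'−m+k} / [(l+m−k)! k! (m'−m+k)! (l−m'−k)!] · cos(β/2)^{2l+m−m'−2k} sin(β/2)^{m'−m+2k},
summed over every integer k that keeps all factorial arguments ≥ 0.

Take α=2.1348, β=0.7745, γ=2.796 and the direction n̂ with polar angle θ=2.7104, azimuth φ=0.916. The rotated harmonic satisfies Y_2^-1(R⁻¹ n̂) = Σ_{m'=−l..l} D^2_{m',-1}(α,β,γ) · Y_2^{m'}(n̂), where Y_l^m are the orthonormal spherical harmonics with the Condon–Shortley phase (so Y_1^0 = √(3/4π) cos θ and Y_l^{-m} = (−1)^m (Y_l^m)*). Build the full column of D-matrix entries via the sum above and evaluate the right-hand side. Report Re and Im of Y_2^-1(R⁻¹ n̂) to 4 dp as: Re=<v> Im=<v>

Re=0.3507 Im=0.0504

Need the full column D^2_{m',-1} for m'=−2..2 at α=2.1348, β=0.7745, γ=2.796.
cos(β/2)=0.925951, sin(β/2)=0.377643
d^2_{-2,-1}: single k=1 term ⇒ +0.599620;  D = +0.425258+0.422729i
d^2_{-1,-1}: k∈[0..1] ⇒ +0.735110 -0.366827 = +0.368283;  D = +0.079799-0.359533i
d^2_{0,-1}: k∈[0..1] ⇒ -0.734382 +0.122155 = -0.612227;  D = +0.576029-0.207395i
d^2_{1,-1}: k∈[0..1] ⇒ +0.366827 -0.020339 = +0.346488;  D = +0.273468+0.212766i
d^2_{2,-1}: single k=0 term ⇒ -0.099739;  D = -0.009679+0.099268i
Y_2^{m'}(θ=2.7104,φ=0.916) and Σ D·Y over m':
  (+0.4253+0.4227i)·(-0.0174-0.0652i)  (+0.0798-0.3595i)·(-0.1786+0.2327i)  (+0.5760-0.2074i)·(+0.4655+0.0000i)  (+0.2735+0.2128i)·(+0.1786+0.2327i)  (-0.0097+0.0993i)·(-0.0174+0.0652i)
Y_2^-1(R⁻¹ n̂) = +0.350730+0.050438i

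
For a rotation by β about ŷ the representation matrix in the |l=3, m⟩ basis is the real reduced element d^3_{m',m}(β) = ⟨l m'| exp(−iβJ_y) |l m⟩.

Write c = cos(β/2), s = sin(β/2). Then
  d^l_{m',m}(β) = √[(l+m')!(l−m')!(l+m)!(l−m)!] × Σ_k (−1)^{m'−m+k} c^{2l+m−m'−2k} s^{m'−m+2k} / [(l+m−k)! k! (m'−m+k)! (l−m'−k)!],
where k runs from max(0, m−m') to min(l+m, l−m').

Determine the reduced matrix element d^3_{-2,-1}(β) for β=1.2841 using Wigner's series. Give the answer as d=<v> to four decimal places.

d=-0.0738

d^3_{-2,-1}(β=1.2841) via Wigner's sum:
c=cos(1.2841/2)=0.800870, s=sin(1.2841/2)=0.598838; N=√[1·120·2·24]=75.894664
k∈{1,2} keeps every argument non-negative
  k=1: (−1)^0·75.8947/(24)·0.8009^5·0.5988^1 = +0.623906
  k=2: (−1)^1·75.8947/(12)·0.8009^3·0.5988^3 = -0.697662
d^3_{-2,-1}(1.2841) = +0.623906 -0.697662 = -0.073755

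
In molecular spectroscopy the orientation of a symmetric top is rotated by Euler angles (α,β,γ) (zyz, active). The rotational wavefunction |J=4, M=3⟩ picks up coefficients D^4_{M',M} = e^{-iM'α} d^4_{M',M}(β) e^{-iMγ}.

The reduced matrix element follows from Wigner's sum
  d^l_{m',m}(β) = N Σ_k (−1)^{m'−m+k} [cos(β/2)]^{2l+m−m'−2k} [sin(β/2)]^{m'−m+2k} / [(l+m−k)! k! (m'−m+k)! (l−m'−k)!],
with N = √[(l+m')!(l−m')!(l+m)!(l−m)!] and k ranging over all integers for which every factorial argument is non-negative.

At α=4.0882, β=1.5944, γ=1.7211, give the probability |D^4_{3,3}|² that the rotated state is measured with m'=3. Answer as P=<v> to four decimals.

Split into d^4_{3,3}(β=1.5944) × two z-phases.
With c≡cos(β/2)=0.698713 and s≡sin(β/2)=0.715403, N=[5040·1·5040·1]^{1/2}=5040.000000
The bounds max(0,m−m')=0 and min(l+m,l−m')=1 give 2 terms
  k=0: (−1)^0·5040.0000/(5040)·0.6987^8·0.7154^0 = +0.056805
  k=1: (−1)^1·5040.0000/(720)·0.6987^6·0.7154^2 = -0.416860
d^4_{3,3}(1.5944) = +0.056805 -0.416860 = -0.360055
|D^4_{3,3}|² = |d^4_{3,3}(β)|² = (-0.360055)² = 0.129639 (the z-rotation phases have unit modulus)

P=0.1296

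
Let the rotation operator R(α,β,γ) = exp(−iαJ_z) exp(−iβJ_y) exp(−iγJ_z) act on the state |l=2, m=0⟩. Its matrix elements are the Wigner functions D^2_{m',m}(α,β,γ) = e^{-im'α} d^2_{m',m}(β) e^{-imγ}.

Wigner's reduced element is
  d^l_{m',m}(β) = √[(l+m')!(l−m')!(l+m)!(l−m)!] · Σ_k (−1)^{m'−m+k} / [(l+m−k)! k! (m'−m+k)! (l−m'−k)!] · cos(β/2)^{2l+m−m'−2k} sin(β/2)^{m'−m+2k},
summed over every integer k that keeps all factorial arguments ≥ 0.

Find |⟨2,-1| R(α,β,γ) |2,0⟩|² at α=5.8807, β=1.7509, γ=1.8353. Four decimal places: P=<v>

Split into d^2_{-1,0}(β=1.7509) × two z-phases.
c=cos(1.7509/2)=0.640651, s=sin(1.7509/2)=0.767832; N=√[1·6·2·2]=4.898979
Admissible k: 1..2 (factorial args all ≥0)
  k=1: (−1)^0·4.8990/(2)·0.6407^3·0.7678^1 = +0.494546
  k=2: (−1)^1·4.8990/(2)·0.6407^1·0.7678^3 = -0.710388
d^2_{-1,0}(1.7509) = +0.494546 -0.710388 = -0.215842
|D^2_{-1,0}|² = |d^2_{-1,0}(β)|² = (-0.215842)² = 0.046588 (the z-rotation phases have unit modulus)

P=0.0466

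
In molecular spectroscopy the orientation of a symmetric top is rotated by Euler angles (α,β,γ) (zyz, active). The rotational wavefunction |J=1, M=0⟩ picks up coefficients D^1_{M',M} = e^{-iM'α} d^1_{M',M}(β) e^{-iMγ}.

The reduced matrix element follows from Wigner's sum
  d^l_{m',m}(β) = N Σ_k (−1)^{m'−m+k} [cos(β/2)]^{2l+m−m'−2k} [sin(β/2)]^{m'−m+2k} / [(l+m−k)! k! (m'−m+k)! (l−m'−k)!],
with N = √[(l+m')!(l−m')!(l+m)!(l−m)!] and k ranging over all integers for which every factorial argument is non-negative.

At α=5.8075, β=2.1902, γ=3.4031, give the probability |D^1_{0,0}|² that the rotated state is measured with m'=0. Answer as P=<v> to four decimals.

Split into d^1_{0,0}(β=2.1902) × two z-phases.
Half-angle: c=0.457958, s=0.888974. N=√(1·1·1·1)=1.000000
k: max(0,(0)−(0))=0 … min(1+(0),1−(0))=1
  k=0: (−1)^0·1.0000/(1)·0.4580^2·0.8890^0 = +0.209725
  k=1: (−1)^1·1.0000/(1)·0.4580^0·0.8890^2 = -0.790275
d^1_{0,0}(2.1902) = +0.209725 -0.790275 = -0.580550
|D^1_{0,0}|² = |d^1_{0,0}(β)|² = (-0.580550)² = 0.337038 (the z-rotation phases have unit modulus)

P=0.3370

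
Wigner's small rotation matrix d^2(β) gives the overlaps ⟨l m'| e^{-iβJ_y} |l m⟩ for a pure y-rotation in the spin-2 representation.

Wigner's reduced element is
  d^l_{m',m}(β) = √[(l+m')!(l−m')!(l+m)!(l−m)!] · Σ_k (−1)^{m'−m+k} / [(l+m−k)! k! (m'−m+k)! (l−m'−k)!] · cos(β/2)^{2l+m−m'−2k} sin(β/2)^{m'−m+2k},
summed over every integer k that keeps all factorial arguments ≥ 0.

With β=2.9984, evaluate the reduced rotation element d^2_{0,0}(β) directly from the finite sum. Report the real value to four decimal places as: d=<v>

d^2_{0,0}(β=2.9984) via Wigner's sum:
With c≡cos(β/2)=0.071535 and s≡sin(β/2)=0.997438, N=[2·2·2·2]^{1/2}=4.000000
k: max(0,(0)−(0))=0 … min(2+(0),2−(0))=2
  k=0: (−1)^0·4.0000/(4)·0.0715^4·0.9974^0 = +0.000026
  k=1: (−1)^1·4.0000/(1)·0.0715^2·0.9974^2 = -0.020364
  k=2: (−1)^2·4.0000/(4)·0.0715^0·0.9974^4 = +0.989792
d^2_{0,0}(2.9984) = +0.000026 -0.020364 +0.989792 = +0.969453

d=0.9695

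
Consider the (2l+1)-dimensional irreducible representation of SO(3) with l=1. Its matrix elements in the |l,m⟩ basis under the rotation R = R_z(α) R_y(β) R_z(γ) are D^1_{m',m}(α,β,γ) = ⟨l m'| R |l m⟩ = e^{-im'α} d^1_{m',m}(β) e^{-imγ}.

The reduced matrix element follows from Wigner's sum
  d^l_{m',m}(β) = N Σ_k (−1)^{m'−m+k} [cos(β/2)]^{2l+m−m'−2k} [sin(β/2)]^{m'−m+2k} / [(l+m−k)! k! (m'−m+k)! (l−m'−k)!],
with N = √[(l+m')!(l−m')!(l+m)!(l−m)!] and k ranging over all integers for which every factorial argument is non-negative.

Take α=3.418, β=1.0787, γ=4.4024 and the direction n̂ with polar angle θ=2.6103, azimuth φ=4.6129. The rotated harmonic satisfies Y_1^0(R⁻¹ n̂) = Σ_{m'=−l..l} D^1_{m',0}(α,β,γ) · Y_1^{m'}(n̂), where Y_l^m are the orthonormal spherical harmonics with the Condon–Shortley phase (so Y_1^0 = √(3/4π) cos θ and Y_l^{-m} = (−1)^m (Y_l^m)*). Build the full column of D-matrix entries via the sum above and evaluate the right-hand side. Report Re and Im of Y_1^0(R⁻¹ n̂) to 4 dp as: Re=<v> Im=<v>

Re=-0.1189 Im=0.0000

Need the full column D^1_{m',0} for m'=−1..1 at α=3.418, β=1.0787, γ=4.4024.
cos(β/2)=0.858043, sin(β/2)=0.513578
d^1_{-1,0}: single k=1 term ⇒ +0.623205;  D = -0.599549-0.170073i
d^1_{0,0}: k∈[0..1] ⇒ +0.736237 -0.263763 = +0.472475;  D = +0.472475+0.000000i
d^1_{1,0}: single k=0 term ⇒ -0.623205;  D = +0.599549-0.170073i
Y_1^{m'}(θ=2.6103,φ=4.6129) and Σ D·Y over m':
  (-0.5995-0.1701i)·(-0.0174+0.1742i)  (+0.4725+0.0000i)·(-0.4213+0.0000i)  (+0.5995-0.1701i)·(+0.0174+0.1742i)
Y_1^0(R⁻¹ n̂) = -0.118936+0.000000i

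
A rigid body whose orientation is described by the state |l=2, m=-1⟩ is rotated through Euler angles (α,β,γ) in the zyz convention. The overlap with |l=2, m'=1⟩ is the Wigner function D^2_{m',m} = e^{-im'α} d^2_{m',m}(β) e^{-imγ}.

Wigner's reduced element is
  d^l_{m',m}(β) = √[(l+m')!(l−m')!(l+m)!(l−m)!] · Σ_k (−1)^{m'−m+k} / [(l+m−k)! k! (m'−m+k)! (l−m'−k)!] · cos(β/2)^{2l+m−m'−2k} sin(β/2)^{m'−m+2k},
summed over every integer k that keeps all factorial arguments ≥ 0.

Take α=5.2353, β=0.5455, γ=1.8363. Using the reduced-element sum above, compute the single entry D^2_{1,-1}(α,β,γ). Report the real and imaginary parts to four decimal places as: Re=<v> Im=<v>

Split into d^2_{1,-1}(β=0.5455) × two z-phases.
Half-angle: c=0.963034, s=0.269381. N=√(6·1·1·6)=6.000000
k∈{0,1} keeps every argument non-negative
  k=0: (−1)^2·6.0000/(2)·0.9630^2·0.2694^2 = +0.201901
  k=1: (−1)^3·6.0000/(6)·0.9630^0·0.2694^4 = -0.005266
d^2_{1,-1}(0.5455) = +0.201901 -0.005266 = +0.196635
D = (+0.499404+0.866369i)·(+0.196635)·(-0.262395+0.964960i) = -0.190156+0.050058i

Re=-0.1902 Im=0.0501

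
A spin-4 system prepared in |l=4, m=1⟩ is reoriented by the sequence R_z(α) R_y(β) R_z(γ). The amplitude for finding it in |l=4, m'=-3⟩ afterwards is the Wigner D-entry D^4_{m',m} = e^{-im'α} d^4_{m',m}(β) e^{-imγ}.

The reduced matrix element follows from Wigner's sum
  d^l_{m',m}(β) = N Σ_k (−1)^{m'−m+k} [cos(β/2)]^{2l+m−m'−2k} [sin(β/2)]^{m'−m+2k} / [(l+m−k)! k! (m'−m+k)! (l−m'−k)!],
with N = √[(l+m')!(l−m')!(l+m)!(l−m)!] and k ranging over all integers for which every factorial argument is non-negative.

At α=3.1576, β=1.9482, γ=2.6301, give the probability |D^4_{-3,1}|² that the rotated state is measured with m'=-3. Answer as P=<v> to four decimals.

Split into d^4_{-3,1}(β=1.9482) × two z-phases.
With c≡cos(β/2)=0.561913 and s≡sin(β/2)=0.827197, N=[1·5040·120·6]^{1/2}=1904.940944
k∈{4,5} keeps every argument non-negative
  k=4: (−1)^0·1904.9409/(144)·0.5619^4·0.8272^4 = +0.617489
  k=5: (−1)^1·1904.9409/(240)·0.5619^2·0.8272^6 = -0.802898
d^4_{-3,1}(1.9482) = +0.617489 -0.802898 = -0.185408
|D^4_{-3,1}|² = |d^4_{-3,1}(β)|² = (-0.185408)² = 0.034376 (the z-rotation phases have unit modulus)

P=0.0344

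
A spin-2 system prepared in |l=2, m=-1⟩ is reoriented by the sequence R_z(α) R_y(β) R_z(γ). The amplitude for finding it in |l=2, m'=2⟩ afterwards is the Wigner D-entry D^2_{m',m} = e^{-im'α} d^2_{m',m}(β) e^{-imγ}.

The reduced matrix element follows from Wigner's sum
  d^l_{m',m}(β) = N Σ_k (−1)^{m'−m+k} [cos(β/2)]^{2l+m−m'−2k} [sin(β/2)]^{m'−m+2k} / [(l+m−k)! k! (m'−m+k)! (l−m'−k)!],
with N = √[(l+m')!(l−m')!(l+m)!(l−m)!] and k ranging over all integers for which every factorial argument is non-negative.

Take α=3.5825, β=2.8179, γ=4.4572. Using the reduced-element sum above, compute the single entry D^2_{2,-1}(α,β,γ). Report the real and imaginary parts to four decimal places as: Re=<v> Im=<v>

Split into d^2_{2,-1}(β=2.8179) × two z-phases.
With c≡cos(β/2)=0.161141 and s≡sin(β/2)=0.986931, N=[24·1·1·6]^{1/2}=12.000000
The bounds max(0,m−m')=0 and min(l+m,l−m')=0 give 1 term
  k=0: (−1)^3·12.0000/(6)·0.1611^1·0.9869^3 = -0.309811
d^2_{2,-1}(2.8179) = -0.309811
Phases: e^{-i·(2)·3.5825}=+0.635751-0.771894i, e^{-i·(-1)·4.4572}=-0.252428-0.967616i ⇒ D=+0.281115+0.130218i

Re=0.2811 Im=0.1302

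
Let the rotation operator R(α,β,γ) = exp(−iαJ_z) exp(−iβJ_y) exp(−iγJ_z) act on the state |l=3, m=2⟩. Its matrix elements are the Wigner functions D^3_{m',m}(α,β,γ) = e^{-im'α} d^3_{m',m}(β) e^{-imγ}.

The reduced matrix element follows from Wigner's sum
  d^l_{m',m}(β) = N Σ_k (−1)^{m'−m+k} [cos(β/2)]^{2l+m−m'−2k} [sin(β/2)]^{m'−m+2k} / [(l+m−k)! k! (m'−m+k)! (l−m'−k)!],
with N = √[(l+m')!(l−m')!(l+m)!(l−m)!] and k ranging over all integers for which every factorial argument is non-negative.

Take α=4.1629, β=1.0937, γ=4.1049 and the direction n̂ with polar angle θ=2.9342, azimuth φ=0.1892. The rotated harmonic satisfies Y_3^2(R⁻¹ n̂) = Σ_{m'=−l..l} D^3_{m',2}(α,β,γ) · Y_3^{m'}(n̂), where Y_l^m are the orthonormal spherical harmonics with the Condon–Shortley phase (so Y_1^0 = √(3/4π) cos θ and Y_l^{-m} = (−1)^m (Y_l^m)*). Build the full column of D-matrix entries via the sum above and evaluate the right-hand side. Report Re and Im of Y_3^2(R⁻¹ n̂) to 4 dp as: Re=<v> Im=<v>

Need the full column D^3_{m',2} for m'=−3..3 at α=4.1629, β=1.0937, γ=4.1049.
cos(β/2)=0.854167, sin(β/2)=0.519999
d^3_{-3,2}: single k=5 term ⇒ +0.079548;  D = -0.033413-0.072191i
d^3_{-2,2}: k∈[4..5] ⇒ +0.266726 -0.019770 = +0.246956;  D = +0.245296+0.028583i
d^3_{-1,2}: k∈[3..4] ⇒ +0.554199 -0.102697 = +0.451503;  D = -0.278778+0.355159i
d^3_{0,2}: k∈[2..3] ⇒ +0.788382 -0.292184 = +0.496198;  D = -0.172854-0.465117i
d^3_{1,2}: k∈[1..2] ⇒ +0.747680 -0.554199 = +0.193481;  D = +0.189864+0.037238i
d^3_{2,2}: k∈[0..1] ⇒ +0.388379 -0.719691 = -0.331312;  D = +0.224171-0.243956i
d^3_{3,2}: single k=0 term ⇒ -0.579151;  D = +0.159020+0.556891i
Y_3^{m'}(θ=2.9342,φ=0.1892) and Σ D·Y over m':
  (-0.0334-0.0722i)·(+0.0031-0.0020i)  (+0.2453+0.0286i)·(-0.0394+0.0157i)  (-0.2788+0.3552i)·(+0.2476-0.0474i)  (-0.1729-0.4651i)·(-0.6529+0.0000i)  (+0.1899+0.0372i)·(-0.2476-0.0474i)  (+0.2242-0.2440i)·(-0.0394-0.0157i)  (+0.1590+0.5569i)·(-0.0031-0.0020i)
Y_3^2(R⁻¹ n̂) = -0.006967+0.393260i

Re=-0.0070 Im=0.3933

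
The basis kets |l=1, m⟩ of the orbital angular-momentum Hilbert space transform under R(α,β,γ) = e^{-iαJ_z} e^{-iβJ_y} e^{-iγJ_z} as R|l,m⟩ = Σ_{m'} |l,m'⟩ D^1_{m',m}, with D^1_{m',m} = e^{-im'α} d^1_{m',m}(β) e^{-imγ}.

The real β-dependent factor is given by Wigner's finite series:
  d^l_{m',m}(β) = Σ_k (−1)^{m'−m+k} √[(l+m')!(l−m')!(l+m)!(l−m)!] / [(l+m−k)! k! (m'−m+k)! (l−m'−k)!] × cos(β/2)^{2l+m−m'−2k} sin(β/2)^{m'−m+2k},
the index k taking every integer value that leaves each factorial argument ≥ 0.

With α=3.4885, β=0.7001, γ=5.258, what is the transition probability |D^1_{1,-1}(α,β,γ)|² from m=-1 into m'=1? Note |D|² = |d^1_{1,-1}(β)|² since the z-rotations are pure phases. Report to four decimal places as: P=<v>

D^1_{1,-1}(3.4885,0.7001,5.258) = e^{-i·1·3.4885}·d^1_{1,-1}(0.7001)·e^{-i·-1·5.258}. Compute d first:
Half-angle: c=0.939356, s=0.342945. N=√(2·1·1·2)=2.000000
k: max(0,(-1)−(1))=0 … min(1+(-1),1−(1))=0
  k=0: (−1)^2·2.0000/(2)·0.9394^0·0.3429^2 = +0.117611
d^1_{1,-1}(0.7001) = +0.117611
|D^1_{1,-1}|² = |d^1_{1,-1}(β)|² = (+0.117611)² = 0.013832 (the z-rotation phases have unit modulus)

P=0.0138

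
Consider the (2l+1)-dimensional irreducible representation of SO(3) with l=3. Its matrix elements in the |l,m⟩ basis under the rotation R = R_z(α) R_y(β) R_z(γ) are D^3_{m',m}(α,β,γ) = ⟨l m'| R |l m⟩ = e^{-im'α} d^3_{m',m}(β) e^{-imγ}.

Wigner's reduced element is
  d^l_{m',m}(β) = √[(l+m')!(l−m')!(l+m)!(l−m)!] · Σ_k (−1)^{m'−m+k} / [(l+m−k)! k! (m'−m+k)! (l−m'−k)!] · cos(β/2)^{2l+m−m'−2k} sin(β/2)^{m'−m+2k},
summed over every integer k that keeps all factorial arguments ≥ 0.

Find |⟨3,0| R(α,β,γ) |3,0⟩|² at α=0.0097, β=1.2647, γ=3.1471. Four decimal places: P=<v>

Split into d^3_{0,0}(β=1.2647) × two z-phases.
With c≡cos(β/2)=0.806641 and s≡sin(β/2)=0.591042, N=[6·6·6·6]^{1/2}=36.000000
Admissible k: 0..3 (factorial args all ≥0)
  k=0: (−1)^0·36.0000/(36)·0.8066^6·0.5910^0 = +0.275474
  k=1: (−1)^1·36.0000/(4)·0.8066^4·0.5910^2 = -1.331067
  k=2: (−1)^2·36.0000/(4)·0.8066^2·0.5910^4 = +0.714622
  k=3: (−1)^3·36.0000/(36)·0.8066^0·0.5910^6 = -0.042629
d^3_{0,0}(1.2647) = +0.275474 -1.331067 +0.714622 -0.042629 = -0.383600
|D^3_{0,0}|² = |d^3_{0,0}(β)|² = (-0.383600)² = 0.147149 (the z-rotation phases have unit modulus)

P=0.1471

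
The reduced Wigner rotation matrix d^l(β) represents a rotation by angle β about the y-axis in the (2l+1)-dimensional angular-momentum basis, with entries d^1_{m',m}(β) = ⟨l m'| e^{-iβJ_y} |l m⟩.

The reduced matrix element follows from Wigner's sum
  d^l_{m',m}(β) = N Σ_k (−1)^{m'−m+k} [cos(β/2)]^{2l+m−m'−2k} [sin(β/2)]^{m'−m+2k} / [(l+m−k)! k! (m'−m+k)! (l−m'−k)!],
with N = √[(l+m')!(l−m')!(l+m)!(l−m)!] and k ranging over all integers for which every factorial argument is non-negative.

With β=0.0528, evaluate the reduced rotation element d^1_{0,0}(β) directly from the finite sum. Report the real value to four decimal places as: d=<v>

d^1_{0,0}(β=0.0528) via Wigner's sum:
With c≡cos(β/2)=0.999652 and s≡sin(β/2)=0.026397, N=[1·1·1·1]^{1/2}=1.000000
k: max(0,(0)−(0))=0 … min(1+(0),1−(0))=1
  k=0: (−1)^0·1.0000/(1)·0.9997^2·0.0264^0 = +0.999303
  k=1: (−1)^1·1.0000/(1)·0.9997^0·0.0264^2 = -0.000697
d^1_{0,0}(0.0528) = +0.999303 -0.000697 = +0.998606

d=0.9986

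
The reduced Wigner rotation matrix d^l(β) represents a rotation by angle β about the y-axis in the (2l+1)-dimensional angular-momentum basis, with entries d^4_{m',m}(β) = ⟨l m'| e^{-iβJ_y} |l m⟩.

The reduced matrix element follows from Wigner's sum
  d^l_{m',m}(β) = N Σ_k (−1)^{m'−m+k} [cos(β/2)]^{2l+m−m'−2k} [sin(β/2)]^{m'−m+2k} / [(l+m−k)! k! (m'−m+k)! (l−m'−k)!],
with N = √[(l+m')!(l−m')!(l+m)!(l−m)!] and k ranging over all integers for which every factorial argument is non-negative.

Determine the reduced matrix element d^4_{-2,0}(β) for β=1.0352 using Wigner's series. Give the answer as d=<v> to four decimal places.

d=0.2407

d^4_{-2,0}(β=1.0352) via Wigner's sum:
Half-angle: c=0.869009, s=0.494796. N=√(2·720·24·24)=910.735966
k∈{2,3,4} keeps every argument non-negative
  k=2: (−1)^0·910.7360/(96)·0.8690^6·0.4948^2 = +1.000276
  k=3: (−1)^1·910.7360/(36)·0.8690^4·0.4948^4 = -0.864753
  k=4: (−1)^2·910.7360/(96)·0.8690^2·0.4948^6 = +0.105130
d^4_{-2,0}(1.0352) = +1.000276 -0.864753 +0.105130 = +0.240653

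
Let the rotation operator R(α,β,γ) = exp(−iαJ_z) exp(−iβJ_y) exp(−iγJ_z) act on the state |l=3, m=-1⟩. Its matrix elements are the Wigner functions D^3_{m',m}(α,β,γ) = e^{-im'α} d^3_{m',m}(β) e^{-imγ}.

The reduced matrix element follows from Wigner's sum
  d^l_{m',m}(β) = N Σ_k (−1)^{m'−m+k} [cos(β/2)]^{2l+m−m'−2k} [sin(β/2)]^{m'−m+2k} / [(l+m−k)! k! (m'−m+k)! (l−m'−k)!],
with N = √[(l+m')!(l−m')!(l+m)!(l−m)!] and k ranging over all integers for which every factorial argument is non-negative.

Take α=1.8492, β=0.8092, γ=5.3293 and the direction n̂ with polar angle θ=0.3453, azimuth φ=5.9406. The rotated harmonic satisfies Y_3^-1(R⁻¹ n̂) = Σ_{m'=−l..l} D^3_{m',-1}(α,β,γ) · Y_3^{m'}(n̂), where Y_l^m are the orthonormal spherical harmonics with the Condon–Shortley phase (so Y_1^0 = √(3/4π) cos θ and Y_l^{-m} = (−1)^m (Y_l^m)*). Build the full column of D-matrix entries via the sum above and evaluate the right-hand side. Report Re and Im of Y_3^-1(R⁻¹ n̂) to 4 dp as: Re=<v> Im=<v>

Need the full column D^3_{m',-1} for m'=−3..3 at α=1.8492, β=0.8092, γ=5.3293.
cos(β/2)=0.919260, sin(β/2)=0.393651
d^3_{-3,-1}: single k=2 term ⇒ +0.428570;  D = -0.050741-0.425556i
d^3_{-2,-1}: k∈[1..2] ⇒ +0.817152 -0.299695 = +0.517458;  D = -0.477197+0.200114i
d^3_{-1,-1}: k∈[0..2] ⇒ +0.603434 -0.885251 +0.121751 = -0.160065;  D = -0.100084-0.124916i
d^3_{0,-1}: k∈[0..2] ⇒ -0.895146 +0.492449 -0.030101 = -0.432798;  D = -0.250382+0.353020i
d^3_{1,-1}: k∈[0..2] ⇒ +0.663938 -0.162335 +0.003721 = +0.505324;  D = -0.476647-0.167808i
d^3_{2,-1}: k∈[0..1] ⇒ -0.299695 +0.027479 = -0.272216;  D = +0.016351-0.271725i
d^3_{3,-1}: single k=0 term ⇒ +0.078590;  D = +0.076725-0.017020i
Y_3^{m'}(θ=0.3453,φ=5.9406) and Σ D·Y over m':
  (-0.0507-0.4256i)·(+0.0084+0.0139i)  (-0.4772+0.2001i)·(+0.0853+0.0697i)  (-0.1001-0.1249i)·(+0.3531+0.1259i)  (-0.2504+0.3530i)·(+0.5011+0.0000i)  (-0.4766-0.1678i)·(-0.3531+0.1259i)  (+0.0164-0.2717i)·(+0.0853-0.0697i)  (+0.0767-0.0170i)·(-0.0084+0.0139i)
Y_3^-1(R⁻¹ n̂) = -0.022791+0.075854i

Re=-0.0228 Im=0.0759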